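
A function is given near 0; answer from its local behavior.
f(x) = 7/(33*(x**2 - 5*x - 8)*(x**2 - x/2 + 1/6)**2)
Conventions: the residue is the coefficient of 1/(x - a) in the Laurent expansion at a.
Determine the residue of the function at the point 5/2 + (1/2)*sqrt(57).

The residue is -132111/55758208 + (335447/1059405952)*sqrt(57).

The factor x**2 - 5*x - 8 splits as (x - a)(x - a') with a = 5/2 + (1/2)*sqrt(57), a' = 5/2 - (1/2)*sqrt(57). At the order-1 pole a set g(x) = (x - a)*f(x) = [7/(33*(x**2 - x/2 + 1/6)**2)] / (x - a').
Simple pole: residue = g(a) at a = 5/2 + (1/2)*sqrt(57), which is -132111/55758208 + (335447/1059405952)*sqrt(57).


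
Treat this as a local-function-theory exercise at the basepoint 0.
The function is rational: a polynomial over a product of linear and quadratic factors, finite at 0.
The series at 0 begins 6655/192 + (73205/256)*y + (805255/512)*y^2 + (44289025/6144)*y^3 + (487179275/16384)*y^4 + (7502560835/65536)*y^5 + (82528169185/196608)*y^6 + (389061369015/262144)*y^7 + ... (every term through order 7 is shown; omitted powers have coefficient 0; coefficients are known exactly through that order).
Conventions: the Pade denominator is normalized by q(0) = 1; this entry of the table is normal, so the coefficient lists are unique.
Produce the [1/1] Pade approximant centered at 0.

The Pade approximant has numerator coefficients [6655/192, 73205/768]; denominator coefficients [1, -11/2].

Taylor coefficients needed (read off): a_0 = 6655/192, a_1 = 73205/256, a_2 = 805255/512.
Write the denominator as Q(y) = 1 + q1*y. Requiring Q*f - P = O(y^3) with deg P <= 1 kills the coefficients of y^2..y^2 in Q*f:
  y^2: a_2 + q1*a_1 = 0, i.e. 805255/512 + (73205/256)*q1 = 0.
Solving this linear system: q1 = -11/2.
The numerator is Q*f truncated at degree 1: P0 = a_0 = 6655/192; P1 = a_1 + q1*a_0 = 73205/768.


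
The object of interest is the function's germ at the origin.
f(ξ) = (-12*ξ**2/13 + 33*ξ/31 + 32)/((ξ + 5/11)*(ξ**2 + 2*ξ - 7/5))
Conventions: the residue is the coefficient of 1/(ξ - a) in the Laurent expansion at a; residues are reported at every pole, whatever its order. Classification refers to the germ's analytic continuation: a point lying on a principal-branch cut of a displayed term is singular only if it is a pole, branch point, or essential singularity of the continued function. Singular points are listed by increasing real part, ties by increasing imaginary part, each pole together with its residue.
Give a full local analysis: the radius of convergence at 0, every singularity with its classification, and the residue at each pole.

Radius of convergence at 0: 5/11.
At -1 - (2/5)*sqrt(15): a pole of order 1; residue 7164421/1025232 - (899987/1025232)*sqrt(15).
At -5/11: a pole of order 1; residue -7637605/512616.
At -1 + (2/5)*sqrt(15): a pole of order 1; residue 7164421/1025232 + (899987/1025232)*sqrt(15).

Denominator factor (ξ + 5/11): pole of order 1 at -5/11, modulus 5/11.
Denominator factor (ξ**2 + 2*ξ - 7/5): discriminant 48/5, real irrational roots -1 + (2/5)*sqrt(15) and -1 - (2/5)*sqrt(15); poles of order 1, moduli -1 + (2/5)*sqrt(15) and 1 + (2/5)*sqrt(15).
The radius of convergence is the smallest modulus among the singular points: 5/11.
The factor ξ**2 + 2*ξ - 7/5 splits as (ξ - a)(ξ - a') with a = -1 - (2/5)*sqrt(15), a' = -1 + (2/5)*sqrt(15). At the order-1 pole a set g(ξ) = (ξ - a)*f(ξ) = [(-12*ξ**2/13 + 33*ξ/31 + 32)/(ξ + 5/11)] / (ξ - a').
Simple pole: residue = g(a) at a = -1 - (2/5)*sqrt(15), which is 7164421/1025232 - (899987/1025232)*sqrt(15).
At the order-1 pole -5/11 set g(ξ) = (ξ - (-5/11))*f(ξ) = (-12*ξ**2/13 + 33*ξ/31 + 32)/(ξ**2 + 2*ξ - 7/5).
Simple pole: residue = g(a) at a = -5/11, which is -7637605/512616.
The factor ξ**2 + 2*ξ - 7/5 splits as (ξ - a)(ξ - a') with a = -1 + (2/5)*sqrt(15), a' = -1 - (2/5)*sqrt(15). At the order-1 pole a set g(ξ) = (ξ - a)*f(ξ) = [(-12*ξ**2/13 + 33*ξ/31 + 32)/(ξ + 5/11)] / (ξ - a').
Simple pole: residue = g(a) at a = -1 + (2/5)*sqrt(15), which is 7164421/1025232 + (899987/1025232)*sqrt(15).
List the singular points by increasing real part (a conjugate pair: the negative imaginary part first).


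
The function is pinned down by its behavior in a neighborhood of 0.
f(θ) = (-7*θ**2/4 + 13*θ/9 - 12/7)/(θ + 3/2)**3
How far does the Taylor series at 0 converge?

The radius of convergence is 3/2.

Denominator factor (θ + 3/2)^3: pole of order 3 at -3/2, modulus 3/2.
The radius of convergence is the smallest modulus among the singular points: 3/2.


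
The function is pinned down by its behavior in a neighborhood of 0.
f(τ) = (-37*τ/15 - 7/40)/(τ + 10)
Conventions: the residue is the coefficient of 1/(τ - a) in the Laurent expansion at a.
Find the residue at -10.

At the order-1 pole -10 set g(τ) = (τ - (-10))*f(τ) = -37*τ/15 - 7/40.
Simple pole: residue = g(a) at a = -10, which is 2939/120.

The residue is 2939/120.


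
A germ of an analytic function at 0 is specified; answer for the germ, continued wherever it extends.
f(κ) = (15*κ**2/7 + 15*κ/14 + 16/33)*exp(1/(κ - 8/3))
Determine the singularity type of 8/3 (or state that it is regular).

The exponent 1/(κ - (8/3)) has a pole at 8/3, so exp(1/(κ - (8/3))) takes every nonzero value near it: an essential singularity (not a pole of any order).

The point is an essential singularity.


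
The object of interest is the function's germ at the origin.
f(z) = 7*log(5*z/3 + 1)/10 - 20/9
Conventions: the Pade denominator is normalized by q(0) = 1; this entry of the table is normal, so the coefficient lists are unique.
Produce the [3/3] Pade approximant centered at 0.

Taylor coefficients needed (expand at 0): a_0 = -20/9, a_1 = 7/6, a_2 = -35/36, a_3 = 175/162, a_4 = -875/648, a_5 = 875/486, a_6 = -21875/8748.
Write the denominator as Q(z) = 1 + q1*z + q2*z^2 + q3*z^3. Requiring Q*f - P = O(z^7) with deg P <= 3 kills the coefficients of z^4..z^6 in Q*f:
  z^4: a_4 + q1*a_3 + q2*a_2 + q3*a_1 = 0, i.e. -875/648 + (175/162)*q1 + (-35/36)*q2 + (7/6)*q3 = 0.
  z^5: a_5 + q1*a_4 + q2*a_3 + q3*a_2 = 0, i.e. 875/486 + (-875/648)*q1 + (175/162)*q2 + (-35/36)*q3 = 0.
  z^6: a_6 + q1*a_5 + q2*a_4 + q3*a_3 = 0, i.e. -21875/8748 + (875/486)*q1 + (-875/648)*q2 + (175/162)*q3 = 0.
Solving this linear system: q1 = 5/2, q2 = 5/3, q3 = 25/108.
The numerator is Q*f truncated at degree 3: P0 = a_0 = -20/9; P1 = a_1 + q1*a_0 = -79/18; P2 = a_2 + q1*a_1 + q2*a_0 = -95/54; P3 = a_3 + q1*a_2 + q2*a_1 + q3*a_0 = 155/1944.

The Pade approximant has numerator coefficients [-20/9, -79/18, -95/54, 155/1944]; denominator coefficients [1, 5/2, 5/3, 25/108].


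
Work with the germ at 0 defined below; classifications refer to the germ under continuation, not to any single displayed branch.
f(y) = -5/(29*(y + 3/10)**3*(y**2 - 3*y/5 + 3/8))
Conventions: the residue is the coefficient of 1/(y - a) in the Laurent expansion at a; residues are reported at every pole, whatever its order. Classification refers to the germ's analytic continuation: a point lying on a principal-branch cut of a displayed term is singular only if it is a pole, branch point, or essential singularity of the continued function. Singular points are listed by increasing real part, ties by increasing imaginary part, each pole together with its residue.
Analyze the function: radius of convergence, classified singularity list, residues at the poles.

Radius of convergence at 0: 3/10.
At -3/10: a pole of order 3; residue -10600000/20751327.
At (3/10) - ((1/20)*sqrt(114))*i: a pole of order 1; residue (5300000/20751327) + ((2200000/131425071)*sqrt(114))*i.
At (3/10) + ((1/20)*sqrt(114))*i: a pole of order 1; residue (5300000/20751327) - ((2200000/131425071)*sqrt(114))*i.

Denominator factor (y**2 - 3*y/5 + 3/8): discriminant -57/50, complex-conjugate roots (3/10) + ((1/20)*sqrt(114))*i and (3/10) - ((1/20)*sqrt(114))*i; poles of order 1, moduli (1/4)*sqrt(6) and (1/4)*sqrt(6).
Denominator factor (y + 3/10)^3: pole of order 3 at -3/10, modulus 3/10.
The radius of convergence is the smallest modulus among the singular points: 3/10.
At the order-3 pole -3/10 set g(y) = (y - (-3/10))^3*f(y) = -5/(29*(y**2 - 3*y/5 + 3/8)).
Order-3 pole: residue = g''(a)/2; g''(-3/10) = -21200000/20751327, so the residue is -10600000/20751327.
The factor y**2 - 3*y/5 + 3/8 splits as (y - a)(y - a') with a = (3/10) - ((1/20)*sqrt(114))*i, a' = (3/10) + ((1/20)*sqrt(114))*i. At the order-1 pole a set g(y) = (y - a)*f(y) = [-5/(29*(y + 3/10)**3)] / (y - a').
Simple pole: residue = g(a) at a = (3/10) - ((1/20)*sqrt(114))*i, which is (5300000/20751327) + ((2200000/131425071)*sqrt(114))*i.
The factor y**2 - 3*y/5 + 3/8 splits as (y - a)(y - a') with a = (3/10) + ((1/20)*sqrt(114))*i, a' = (3/10) - ((1/20)*sqrt(114))*i. At the order-1 pole a set g(y) = (y - a)*f(y) = [-5/(29*(y + 3/10)**3)] / (y - a').
Simple pole: residue = g(a) at a = (3/10) + ((1/20)*sqrt(114))*i, which is (5300000/20751327) - ((2200000/131425071)*sqrt(114))*i.
List the singular points by increasing real part (a conjugate pair: the negative imaginary part first).


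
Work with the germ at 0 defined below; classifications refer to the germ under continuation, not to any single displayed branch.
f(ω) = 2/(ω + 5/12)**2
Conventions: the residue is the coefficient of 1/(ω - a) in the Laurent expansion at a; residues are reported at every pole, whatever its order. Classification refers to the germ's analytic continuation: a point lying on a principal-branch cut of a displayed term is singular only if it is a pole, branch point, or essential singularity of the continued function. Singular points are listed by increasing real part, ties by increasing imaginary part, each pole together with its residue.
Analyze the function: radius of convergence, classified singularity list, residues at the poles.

Denominator factor (ω + 5/12)^2: pole of order 2 at -5/12, modulus 5/12.
The radius of convergence is the smallest modulus among the singular points: 5/12.
At the order-2 pole -5/12 set g(ω) = (ω - (-5/12))^2*f(ω) = 2.
Order-2 pole: residue = g'(a); g'(-5/12) = 0, so the residue is 0.

Radius of convergence at 0: 5/12.
At -5/12: a pole of order 2; residue 0.


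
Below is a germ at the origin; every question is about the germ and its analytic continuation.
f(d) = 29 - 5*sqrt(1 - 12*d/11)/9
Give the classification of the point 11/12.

The point is an algebraic (square-root) branch point.

The term (-5/9)*sqrt(1 - d/(11/12)) has argument 1 - 11/12/(11/12) = 0 at 11/12: a square-root (algebraic, two-sheeted) branch point; the remaining terms are analytic or single-valued there.


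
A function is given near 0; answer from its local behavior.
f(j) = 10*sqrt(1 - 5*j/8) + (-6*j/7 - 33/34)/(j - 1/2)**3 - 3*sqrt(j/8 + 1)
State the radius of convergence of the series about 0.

The radius of convergence is 1/2.

Denominator factor (j - 1/2)^3: pole of order 3 at 1/2, modulus 1/2.
Branch term (-3)*sqrt(1 - j/(-8)): its argument vanishes at j = -8, a square-root branch point, modulus 8.
Branch term (10)*sqrt(1 - j/(8/5)): its argument vanishes at j = 8/5, a square-root branch point, modulus 8/5.
The radius of convergence is the smallest modulus among the singular points: 1/2.


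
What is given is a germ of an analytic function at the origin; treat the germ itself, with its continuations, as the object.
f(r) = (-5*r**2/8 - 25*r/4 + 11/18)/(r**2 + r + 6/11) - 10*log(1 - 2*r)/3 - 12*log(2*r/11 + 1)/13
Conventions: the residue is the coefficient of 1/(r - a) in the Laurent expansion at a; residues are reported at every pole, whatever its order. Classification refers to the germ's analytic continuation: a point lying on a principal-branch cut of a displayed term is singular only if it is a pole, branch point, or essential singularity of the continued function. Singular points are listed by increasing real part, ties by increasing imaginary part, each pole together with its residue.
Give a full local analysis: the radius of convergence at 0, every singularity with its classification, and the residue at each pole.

Radius of convergence at 0: 1/2.
At -11/2: a logarithmic branch point.
At (-1/2) - ((1/22)*sqrt(143))*i: a pole of order 1; residue (-45/16) + ((5963/20592)*sqrt(143))*i.
At (-1/2) + ((1/22)*sqrt(143))*i: a pole of order 1; residue (-45/16) - ((5963/20592)*sqrt(143))*i.
At 1/2: a logarithmic branch point.

Denominator factor (r**2 + r + 6/11): discriminant -13/11, complex-conjugate roots (-1/2) + ((1/22)*sqrt(143))*i and (-1/2) - ((1/22)*sqrt(143))*i; poles of order 1, moduli (1/11)*sqrt(66) and (1/11)*sqrt(66).
Branch term (-12/13)*log(1 - r/(-11/2)): its argument vanishes at r = -11/2, a logarithmic branch point, modulus 11/2.
Branch term (-10/3)*log(1 - r/(1/2)): its argument vanishes at r = 1/2, a logarithmic branch point, modulus 1/2.
The radius of convergence is the smallest modulus among the singular points: 1/2.
The branch terms are analytic at (-1/2) - ((1/22)*sqrt(143))*i and contribute nothing to the residue; only the rational part matters.
The factor r**2 + r + 6/11 splits as (r - a)(r - a') with a = (-1/2) - ((1/22)*sqrt(143))*i, a' = (-1/2) + ((1/22)*sqrt(143))*i. At the order-1 pole a set g(r) = (r - a)*(rational part) = [-5*r**2/8 - 25*r/4 + 11/18] / (r - a').
Simple pole: residue = g(a) at a = (-1/2) - ((1/22)*sqrt(143))*i, which is (-45/16) + ((5963/20592)*sqrt(143))*i.
The branch terms are analytic at (-1/2) + ((1/22)*sqrt(143))*i and contribute nothing to the residue; only the rational part matters.
The factor r**2 + r + 6/11 splits as (r - a)(r - a') with a = (-1/2) + ((1/22)*sqrt(143))*i, a' = (-1/2) - ((1/22)*sqrt(143))*i. At the order-1 pole a set g(r) = (r - a)*(rational part) = [-5*r**2/8 - 25*r/4 + 11/18] / (r - a').
Simple pole: residue = g(a) at a = (-1/2) + ((1/22)*sqrt(143))*i, which is (-45/16) - ((5963/20592)*sqrt(143))*i.
List the singular points by increasing real part (a conjugate pair: the negative imaginary part first).


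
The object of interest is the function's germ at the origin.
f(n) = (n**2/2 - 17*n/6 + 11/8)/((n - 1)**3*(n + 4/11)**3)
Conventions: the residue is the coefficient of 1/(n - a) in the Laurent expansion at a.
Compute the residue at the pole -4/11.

The residue is -1726307/3037500.

At the order-3 pole -4/11 set g(n) = (n - (-4/11))^3*f(n) = (n**2/2 - 17*n/6 + 11/8)/(n - 1)**3.
Order-3 pole: residue = g''(a)/2; g''(-4/11) = -1726307/1518750, so the residue is -1726307/3037500.


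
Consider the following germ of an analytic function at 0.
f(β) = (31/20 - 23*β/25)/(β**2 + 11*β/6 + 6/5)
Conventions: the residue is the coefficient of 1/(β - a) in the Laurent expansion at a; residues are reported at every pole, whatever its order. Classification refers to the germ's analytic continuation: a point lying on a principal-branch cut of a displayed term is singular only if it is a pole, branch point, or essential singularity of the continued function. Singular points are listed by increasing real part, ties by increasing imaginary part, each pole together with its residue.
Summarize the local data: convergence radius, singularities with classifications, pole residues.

Radius of convergence at 0: (1/5)*sqrt(30).
At (-11/12) - ((1/60)*sqrt(1295))*i: a pole of order 1; residue (-23/50) + ((359/6475)*sqrt(1295))*i.
At (-11/12) + ((1/60)*sqrt(1295))*i: a pole of order 1; residue (-23/50) - ((359/6475)*sqrt(1295))*i.

Denominator factor (β**2 + 11*β/6 + 6/5): discriminant -259/180, complex-conjugate roots (-11/12) + ((1/60)*sqrt(1295))*i and (-11/12) - ((1/60)*sqrt(1295))*i; poles of order 1, moduli (1/5)*sqrt(30) and (1/5)*sqrt(30).
The radius of convergence is the smallest modulus among the singular points: (1/5)*sqrt(30).
The factor β**2 + 11*β/6 + 6/5 splits as (β - a)(β - a') with a = (-11/12) - ((1/60)*sqrt(1295))*i, a' = (-11/12) + ((1/60)*sqrt(1295))*i. At the order-1 pole a set g(β) = (β - a)*f(β) = [31/20 - 23*β/25] / (β - a').
Simple pole: residue = g(a) at a = (-11/12) - ((1/60)*sqrt(1295))*i, which is (-23/50) + ((359/6475)*sqrt(1295))*i.
The factor β**2 + 11*β/6 + 6/5 splits as (β - a)(β - a') with a = (-11/12) + ((1/60)*sqrt(1295))*i, a' = (-11/12) - ((1/60)*sqrt(1295))*i. At the order-1 pole a set g(β) = (β - a)*f(β) = [31/20 - 23*β/25] / (β - a').
Simple pole: residue = g(a) at a = (-11/12) + ((1/60)*sqrt(1295))*i, which is (-23/50) - ((359/6475)*sqrt(1295))*i.
List the singular points by increasing real part (a conjugate pair: the negative imaginary part first).


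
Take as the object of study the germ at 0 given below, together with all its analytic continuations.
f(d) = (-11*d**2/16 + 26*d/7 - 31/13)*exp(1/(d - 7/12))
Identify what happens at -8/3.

The point is a regular point.

There is no denominator, hence no pole anywhere.
The essential point of exp(1/(d - (7/12))) is 7/12, not -8/3.
So the germ continues analytically to -8/3.


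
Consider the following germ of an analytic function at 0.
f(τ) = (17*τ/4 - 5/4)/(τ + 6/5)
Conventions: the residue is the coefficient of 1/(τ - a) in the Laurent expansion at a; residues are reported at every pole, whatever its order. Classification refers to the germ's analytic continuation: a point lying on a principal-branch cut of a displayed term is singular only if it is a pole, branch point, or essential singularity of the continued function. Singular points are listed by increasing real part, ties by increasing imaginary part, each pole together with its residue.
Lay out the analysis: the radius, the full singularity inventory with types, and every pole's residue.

Radius of convergence at 0: 6/5.
At -6/5: a pole of order 1; residue -127/20.

Denominator factor (τ + 6/5): pole of order 1 at -6/5, modulus 6/5.
The radius of convergence is the smallest modulus among the singular points: 6/5.
At the order-1 pole -6/5 set g(τ) = (τ - (-6/5))*f(τ) = 17*τ/4 - 5/4.
Simple pole: residue = g(a) at a = -6/5, which is -127/20.


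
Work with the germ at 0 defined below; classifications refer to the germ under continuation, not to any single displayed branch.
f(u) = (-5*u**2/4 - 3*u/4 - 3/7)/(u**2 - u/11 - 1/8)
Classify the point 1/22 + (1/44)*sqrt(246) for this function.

The denominator factor u**2 - u/11 - 1/8 vanishes at 1/22 + (1/44)*sqrt(246) and appears to the power 1; the numerator there equals -16915/27104 - (19/968)*sqrt(246), nonzero, and no other factor vanishes.
Hence a pole whose order is the multiplicity, 1.

The point is a pole of order 1.


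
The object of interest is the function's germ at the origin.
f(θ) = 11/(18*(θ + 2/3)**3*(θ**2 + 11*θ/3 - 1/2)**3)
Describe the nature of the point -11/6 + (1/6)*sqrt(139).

The denominator factor θ**2 + 11*θ/3 - 1/2 vanishes at -11/6 + (1/6)*sqrt(139) and appears to the power 3; the numerator there equals 11/18, nonzero, and no other factor vanishes.
Hence a pole whose order is the multiplicity, 3.

The point is a pole of order 3.


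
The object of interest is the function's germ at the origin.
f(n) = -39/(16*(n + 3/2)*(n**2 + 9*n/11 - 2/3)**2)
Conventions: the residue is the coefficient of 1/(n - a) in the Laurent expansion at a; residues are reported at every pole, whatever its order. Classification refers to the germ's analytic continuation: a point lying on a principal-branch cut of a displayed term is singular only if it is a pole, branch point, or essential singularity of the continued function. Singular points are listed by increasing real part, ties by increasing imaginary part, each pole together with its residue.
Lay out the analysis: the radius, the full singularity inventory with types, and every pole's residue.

Radius of convergence at 0: -9/22 + (1/66)*sqrt(3633).
At -3/2: a pole of order 1; residue -42471/2209.
At -9/22 - (1/66)*sqrt(3633): a pole of order 2; residue 42471/4418 + (485443530/3239544889)*sqrt(3633).
At -9/22 + (1/66)*sqrt(3633): a pole of order 2; residue 42471/4418 - (485443530/3239544889)*sqrt(3633).

Denominator factor (n + 3/2): pole of order 1 at -3/2, modulus 3/2.
Denominator factor (n**2 + 9*n/11 - 2/3)^2: discriminant 1211/363, real irrational roots -9/22 + (1/66)*sqrt(3633) and -9/22 - (1/66)*sqrt(3633); poles of order 2, moduli -9/22 + (1/66)*sqrt(3633) and 9/22 + (1/66)*sqrt(3633).
The radius of convergence is the smallest modulus among the singular points: -9/22 + (1/66)*sqrt(3633).
At the order-1 pole -3/2 set g(n) = (n - (-3/2))*f(n) = -39/(16*(n**2 + 9*n/11 - 2/3)**2).
Simple pole: residue = g(a) at a = -3/2, which is -42471/2209.
The factor n**2 + 9*n/11 - 2/3 splits as (n - a)(n - a') with a = -9/22 - (1/66)*sqrt(3633), a' = -9/22 + (1/66)*sqrt(3633). At the order-2 pole a set g(n) = (n - a)^2*f(n) = [-39/(16*(n + 3/2))] / (n - a')^2.
Order-2 pole: residue = g'(a); g'(-9/22 - (1/66)*sqrt(3633)) = 42471/4418 + (485443530/3239544889)*sqrt(3633), so the residue is 42471/4418 + (485443530/3239544889)*sqrt(3633).
The factor n**2 + 9*n/11 - 2/3 splits as (n - a)(n - a') with a = -9/22 + (1/66)*sqrt(3633), a' = -9/22 - (1/66)*sqrt(3633). At the order-2 pole a set g(n) = (n - a)^2*f(n) = [-39/(16*(n + 3/2))] / (n - a')^2.
Order-2 pole: residue = g'(a); g'(-9/22 + (1/66)*sqrt(3633)) = 42471/4418 - (485443530/3239544889)*sqrt(3633), so the residue is 42471/4418 - (485443530/3239544889)*sqrt(3633).
List the singular points by increasing real part (a conjugate pair: the negative imaginary part first).


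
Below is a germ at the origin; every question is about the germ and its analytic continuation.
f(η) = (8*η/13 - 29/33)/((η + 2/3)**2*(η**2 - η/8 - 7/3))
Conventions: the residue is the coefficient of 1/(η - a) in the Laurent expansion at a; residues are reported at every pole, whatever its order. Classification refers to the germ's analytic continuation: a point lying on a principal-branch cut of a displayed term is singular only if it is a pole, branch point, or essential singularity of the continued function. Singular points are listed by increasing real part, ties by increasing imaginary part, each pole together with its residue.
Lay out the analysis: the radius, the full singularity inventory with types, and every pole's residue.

Radius of convergence at 0: 2/3.
At 1/16 - (1/48)*sqrt(5385): a pole of order 1; residue 55431/120835 + (1336839/216898825)*sqrt(5385).
At -2/3: a pole of order 2; residue -110862/120835.
At 1/16 + (1/48)*sqrt(5385): a pole of order 1; residue 55431/120835 - (1336839/216898825)*sqrt(5385).

Denominator factor (η**2 - η/8 - 7/3): discriminant 1795/192, real irrational roots 1/16 + (1/48)*sqrt(5385) and 1/16 - (1/48)*sqrt(5385); poles of order 1, moduli 1/16 + (1/48)*sqrt(5385) and -1/16 + (1/48)*sqrt(5385).
Denominator factor (η + 2/3)^2: pole of order 2 at -2/3, modulus 2/3.
The radius of convergence is the smallest modulus among the singular points: 2/3.
The factor η**2 - η/8 - 7/3 splits as (η - a)(η - a') with a = 1/16 - (1/48)*sqrt(5385), a' = 1/16 + (1/48)*sqrt(5385). At the order-1 pole a set g(η) = (η - a)*f(η) = [(8*η/13 - 29/33)/(η + 2/3)**2] / (η - a').
Simple pole: residue = g(a) at a = 1/16 - (1/48)*sqrt(5385), which is 55431/120835 + (1336839/216898825)*sqrt(5385).
At the order-2 pole -2/3 set g(η) = (η - (-2/3))^2*f(η) = (8*η/13 - 29/33)/(η**2 - η/8 - 7/3).
Order-2 pole: residue = g'(a); g'(-2/3) = -110862/120835, so the residue is -110862/120835.
The factor η**2 - η/8 - 7/3 splits as (η - a)(η - a') with a = 1/16 + (1/48)*sqrt(5385), a' = 1/16 - (1/48)*sqrt(5385). At the order-1 pole a set g(η) = (η - a)*f(η) = [(8*η/13 - 29/33)/(η + 2/3)**2] / (η - a').
Simple pole: residue = g(a) at a = 1/16 + (1/48)*sqrt(5385), which is 55431/120835 - (1336839/216898825)*sqrt(5385).
List the singular points by increasing real part (a conjugate pair: the negative imaginary part first).


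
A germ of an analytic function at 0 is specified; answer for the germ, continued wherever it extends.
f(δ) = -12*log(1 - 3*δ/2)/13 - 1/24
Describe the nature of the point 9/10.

The point is a regular point.

There is no denominator, hence no pole anywhere.
Branch term log(1 - δ/(2/3)): argument at 9/10 is -7/20, nonzero, so 9/10 is not its branch point (a point on a principal cut is still regular for the continued germ).
So the germ continues analytically to 9/10.


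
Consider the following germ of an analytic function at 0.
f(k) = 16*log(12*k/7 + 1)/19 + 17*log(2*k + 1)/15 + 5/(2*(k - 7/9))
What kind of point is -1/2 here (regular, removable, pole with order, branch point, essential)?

The point is a logarithmic branch point.

The term (17/15)*log(1 - k/(-1/2)) has argument 1 - -1/2/(-1/2) = 0 at -1/2: a logarithmic (infinitely-sheeted) branch point; the remaining terms are analytic or single-valued there.


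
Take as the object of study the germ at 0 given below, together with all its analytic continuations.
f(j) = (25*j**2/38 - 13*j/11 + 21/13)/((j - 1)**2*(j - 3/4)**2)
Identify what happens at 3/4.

The point is a pole of order 2.

The denominator factor j - 3/4 vanishes at 3/4 and appears to the power 2; the numerator there equals 95559/86944, nonzero, and no other factor vanishes.
Hence a pole whose order is the multiplicity, 2.


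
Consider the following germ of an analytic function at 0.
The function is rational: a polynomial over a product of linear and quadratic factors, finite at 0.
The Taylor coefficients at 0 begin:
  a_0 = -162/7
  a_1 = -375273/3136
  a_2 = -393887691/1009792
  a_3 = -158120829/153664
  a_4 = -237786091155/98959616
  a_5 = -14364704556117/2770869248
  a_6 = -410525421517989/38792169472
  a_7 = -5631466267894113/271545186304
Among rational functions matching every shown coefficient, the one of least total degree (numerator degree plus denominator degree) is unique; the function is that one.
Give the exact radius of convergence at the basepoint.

No rational of total degree below 6 reproduces all 8 coefficients; solving the [2/4] Pade equations on them gives f(φ) = (-18*φ**2/23 - 31*φ/8 - 16)/((φ - 7/3)*(φ - 2/3)**3), whose expansion matches every shown term.
Denominator factor (φ - 2/3)^3: pole of order 3 at 2/3, modulus 2/3.
Denominator factor (φ - 7/3): pole of order 1 at 7/3, modulus 7/3.
The radius of convergence is the smallest modulus among the singular points: 2/3.

The radius of convergence is 2/3.


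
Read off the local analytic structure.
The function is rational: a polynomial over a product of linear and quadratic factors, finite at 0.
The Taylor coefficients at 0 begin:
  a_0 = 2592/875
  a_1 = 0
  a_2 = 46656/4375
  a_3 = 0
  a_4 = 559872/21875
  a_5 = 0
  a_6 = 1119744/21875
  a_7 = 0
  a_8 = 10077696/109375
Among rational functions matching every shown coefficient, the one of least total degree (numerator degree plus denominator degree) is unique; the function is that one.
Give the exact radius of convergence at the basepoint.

No rational of total degree below 6 reproduces all 9 coefficients; solving the [0/6] Pade equations on them gives f(w) = -12/(7*(w**2 - 5/6)**3), whose expansion matches every shown term.
Denominator factor (w**2 - 5/6)^3: discriminant 10/3, real irrational roots (1/6)*sqrt(30) and -(1/6)*sqrt(30); poles of order 3, moduli (1/6)*sqrt(30) and (1/6)*sqrt(30).
The radius of convergence is the smallest modulus among the singular points: (1/6)*sqrt(30).

The radius of convergence is (1/6)*sqrt(30).


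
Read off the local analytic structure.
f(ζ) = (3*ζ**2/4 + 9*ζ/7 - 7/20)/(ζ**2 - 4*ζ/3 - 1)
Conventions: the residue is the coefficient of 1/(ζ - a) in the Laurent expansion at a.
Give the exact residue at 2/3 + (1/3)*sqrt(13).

The factor ζ**2 - 4*ζ/3 - 1 splits as (ζ - a)(ζ - a') with a = 2/3 + (1/3)*sqrt(13), a' = 2/3 - (1/3)*sqrt(13). At the order-1 pole a set g(ζ) = (ζ - a)*f(ζ) = [3*ζ**2/4 + 9*ζ/7 - 7/20] / (ζ - a').
Simple pole: residue = g(a) at a = 2/3 + (1/3)*sqrt(13), which is 8/7 + (101/455)*sqrt(13).

The residue is 8/7 + (101/455)*sqrt(13).


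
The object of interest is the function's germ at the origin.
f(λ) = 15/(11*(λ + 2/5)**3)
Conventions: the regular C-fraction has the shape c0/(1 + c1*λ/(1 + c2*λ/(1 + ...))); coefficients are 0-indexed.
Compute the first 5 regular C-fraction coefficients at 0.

The regular C-fraction coefficients are [1875/88, 15/2, -5/2, 5/3, -5/12].

Taylor coefficients (expand at 0): a_0 = 1875/88, a_1 = -28125/176, a_2 = 140625/176, a_3 = -1171875/352, a_4 = 17578125/1408.
c0 = a_0 = 1875/88. Peel one level at a time: if S = 1 + c*λ/S' with S'(0) = 1, then c is the λ-coefficient of S and S' = c*λ/(S - 1).
S_1 = c0/f = 1 + (15/2)*λ + (75/4)*λ^2 + ...; c1 = 15/2.
S_2 = c1*λ/(S_1 - 1) = 1 + (-5/2)*λ + (25/6)*λ^2 + ...; c2 = -5/2.
S_3 = c2*λ/(S_2 - 1) = 1 + (5/3)*λ + (25/36)*λ^2 + ...; c3 = 5/3.
S_4 = c3*λ/(S_3 - 1) = 1 + (-5/12)*λ + ...; c4 = -5/12.


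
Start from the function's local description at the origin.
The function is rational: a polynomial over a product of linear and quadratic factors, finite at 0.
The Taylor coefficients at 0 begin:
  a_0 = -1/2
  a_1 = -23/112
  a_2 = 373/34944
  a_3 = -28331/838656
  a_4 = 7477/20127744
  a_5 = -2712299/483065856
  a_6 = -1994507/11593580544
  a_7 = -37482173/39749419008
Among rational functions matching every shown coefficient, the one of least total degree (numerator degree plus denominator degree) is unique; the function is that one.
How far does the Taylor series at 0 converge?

No rational of total degree below 4 reproduces all 8 coefficients; solving the [2/2] Pade equations on them gives f(ζ) = (-8*ζ**2/13 + 31*ζ/28 + 3)/(ζ**2 + ζ/4 - 6), whose expansion matches every shown term.
Denominator factor (ζ**2 + ζ/4 - 6): discriminant 385/16, real irrational roots -1/8 + (1/8)*sqrt(385) and -1/8 - (1/8)*sqrt(385); poles of order 1, moduli -1/8 + (1/8)*sqrt(385) and 1/8 + (1/8)*sqrt(385).
The radius of convergence is the smallest modulus among the singular points: -1/8 + (1/8)*sqrt(385).

The radius of convergence is -1/8 + (1/8)*sqrt(385).


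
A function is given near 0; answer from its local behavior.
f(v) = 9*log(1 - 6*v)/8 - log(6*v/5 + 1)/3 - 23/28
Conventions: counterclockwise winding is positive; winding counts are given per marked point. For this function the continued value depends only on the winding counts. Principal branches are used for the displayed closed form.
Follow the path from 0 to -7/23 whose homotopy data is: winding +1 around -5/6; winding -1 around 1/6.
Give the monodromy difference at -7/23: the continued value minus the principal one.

Continued minus principal equals -(35/12)*pi*i.

The rational part is single-valued and drops out of the difference; each branch term changes only by its own monodromy.
(9/8)*log(1 - v/(1/6)): each positive loop around 1/6 adds 2*pi*i to the log, so winding -1 contributes (9/8)*(-1)*2*pi*i = -(9/4)*pi*i.
(-1/3)*log(1 - v/(-5/6)): each positive loop around -5/6 adds 2*pi*i to the log, so winding +1 contributes (-1/3)*(1)*2*pi*i = -(2/3)*pi*i.
Summing the contributions at v = -7/23 gives -(35/12)*pi*i.


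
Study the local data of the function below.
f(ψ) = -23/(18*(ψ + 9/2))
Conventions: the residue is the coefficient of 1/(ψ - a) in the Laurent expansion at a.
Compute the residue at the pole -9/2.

At the order-1 pole -9/2 set g(ψ) = (ψ - (-9/2))*f(ψ) = -23/18.
Simple pole: residue = g(a) at a = -9/2, which is -23/18.

The residue is -23/18.


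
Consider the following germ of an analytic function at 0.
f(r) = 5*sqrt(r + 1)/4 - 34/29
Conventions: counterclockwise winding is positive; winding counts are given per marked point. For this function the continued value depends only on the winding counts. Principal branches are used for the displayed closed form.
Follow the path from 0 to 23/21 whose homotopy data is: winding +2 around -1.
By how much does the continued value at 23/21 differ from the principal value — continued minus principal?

The rational part is single-valued and drops out of the difference; each branch term changes only by its own monodromy.
(5/4)*sqrt(1 - r/(-1)): winding +2 is even, the square root returns to the same sheet, contribution 0.
Summing the contributions at r = 23/21 gives 0.

Continued minus principal equals 0.


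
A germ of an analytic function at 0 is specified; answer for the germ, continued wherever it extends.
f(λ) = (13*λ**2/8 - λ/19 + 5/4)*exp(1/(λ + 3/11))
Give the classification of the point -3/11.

The exponent 1/(λ - (-3/11)) has a pole at -3/11, so exp(1/(λ - (-3/11))) takes every nonzero value near it: an essential singularity (not a pole of any order).

The point is an essential singularity.


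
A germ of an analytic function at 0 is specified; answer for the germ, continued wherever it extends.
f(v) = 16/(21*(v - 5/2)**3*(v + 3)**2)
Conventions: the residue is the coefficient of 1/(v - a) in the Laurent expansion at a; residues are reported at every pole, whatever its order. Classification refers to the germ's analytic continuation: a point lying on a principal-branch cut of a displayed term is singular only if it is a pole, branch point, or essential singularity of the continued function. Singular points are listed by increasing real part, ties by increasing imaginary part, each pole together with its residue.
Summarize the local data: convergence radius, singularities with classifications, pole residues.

Denominator factor (v - 5/2)^3: pole of order 3 at 5/2, modulus 5/2.
Denominator factor (v + 3)^2: pole of order 2 at -3, modulus 3.
The radius of convergence is the smallest modulus among the singular points: 5/2.
At the order-2 pole -3 set g(v) = (v - (-3))^2*f(v) = 16/(21*(v - 5/2)**3).
Order-2 pole: residue = g'(a); g'(-3) = -256/102487, so the residue is -256/102487.
At the order-3 pole 5/2 set g(v) = (v - (5/2))^3*f(v) = 16/(21*(v + 3)**2).
Order-3 pole: residue = g''(a)/2; g''(5/2) = 512/102487, so the residue is 256/102487.
List the singular points by increasing real part (a conjugate pair: the negative imaginary part first).

Radius of convergence at 0: 5/2.
At -3: a pole of order 2; residue -256/102487.
At 5/2: a pole of order 3; residue 256/102487.


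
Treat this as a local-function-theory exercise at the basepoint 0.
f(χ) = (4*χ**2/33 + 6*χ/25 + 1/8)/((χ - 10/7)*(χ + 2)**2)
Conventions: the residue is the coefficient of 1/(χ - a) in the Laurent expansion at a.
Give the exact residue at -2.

At the order-2 pole -2 set g(χ) = (χ - (-2))^2*f(χ) = (4*χ**2/33 + 6*χ/25 + 1/8)/(χ - 10/7).
Order-2 pole: residue = g'(a); g'(-2) = 45899/760320, so the residue is 45899/760320.

The residue is 45899/760320.


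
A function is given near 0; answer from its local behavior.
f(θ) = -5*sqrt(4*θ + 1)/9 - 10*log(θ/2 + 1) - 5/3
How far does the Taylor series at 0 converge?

Branch term (-5/9)*sqrt(1 - θ/(-1/4)): its argument vanishes at θ = -1/4, a square-root branch point, modulus 1/4.
Branch term (-10)*log(1 - θ/(-2)): its argument vanishes at θ = -2, a logarithmic branch point, modulus 2.
The radius of convergence is the smallest modulus among the singular points: 1/4.

The radius of convergence is 1/4.


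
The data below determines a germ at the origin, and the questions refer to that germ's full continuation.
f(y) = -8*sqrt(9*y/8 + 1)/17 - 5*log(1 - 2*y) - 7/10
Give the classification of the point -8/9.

The term (-8/17)*sqrt(1 - y/(-8/9)) has argument 1 - -8/9/(-8/9) = 0 at -8/9: a square-root (algebraic, two-sheeted) branch point; the remaining terms are analytic or single-valued there.

The point is an algebraic (square-root) branch point.


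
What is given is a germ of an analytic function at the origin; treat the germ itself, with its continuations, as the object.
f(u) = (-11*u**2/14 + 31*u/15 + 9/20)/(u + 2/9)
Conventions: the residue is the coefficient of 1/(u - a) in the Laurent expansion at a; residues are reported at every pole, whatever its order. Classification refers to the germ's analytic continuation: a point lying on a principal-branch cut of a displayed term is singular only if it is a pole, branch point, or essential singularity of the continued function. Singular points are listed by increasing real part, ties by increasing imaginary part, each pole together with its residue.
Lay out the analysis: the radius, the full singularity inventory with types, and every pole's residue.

Denominator factor (u + 2/9): pole of order 1 at -2/9, modulus 2/9.
The radius of convergence is the smallest modulus among the singular points: 2/9.
At the order-1 pole -2/9 set g(u) = (u - (-2/9))*f(u) = -11*u**2/14 + 31*u/15 + 9/20.
Simple pole: residue = g(a) at a = -2/9, which is -109/2268.

Radius of convergence at 0: 2/9.
At -2/9: a pole of order 1; residue -109/2268.


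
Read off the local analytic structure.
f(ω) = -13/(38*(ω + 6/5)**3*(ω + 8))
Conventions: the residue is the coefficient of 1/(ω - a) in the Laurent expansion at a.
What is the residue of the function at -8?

At the order-1 pole -8 set g(ω) = (ω - (-8))*f(ω) = -13/(38*(ω + 6/5)**3).
Simple pole: residue = g(a) at a = -8, which is 1625/1493552.

The residue is 1625/1493552.


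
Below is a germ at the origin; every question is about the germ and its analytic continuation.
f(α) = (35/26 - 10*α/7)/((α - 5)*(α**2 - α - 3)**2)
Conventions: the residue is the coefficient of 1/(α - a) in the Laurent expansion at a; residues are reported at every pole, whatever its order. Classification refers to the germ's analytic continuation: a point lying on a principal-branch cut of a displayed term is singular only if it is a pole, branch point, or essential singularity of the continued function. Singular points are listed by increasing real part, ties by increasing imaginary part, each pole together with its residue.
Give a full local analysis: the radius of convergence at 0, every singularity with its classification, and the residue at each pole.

Denominator factor (α - 5): pole of order 1 at 5, modulus 5.
Denominator factor (α**2 - α - 3)^2: discriminant 13, real irrational roots 1/2 + (1/2)*sqrt(13) and 1/2 - (1/2)*sqrt(13); poles of order 2, moduli 1/2 + (1/2)*sqrt(13) and -1/2 + (1/2)*sqrt(13).
The radius of convergence is the smallest modulus among the singular points: -1/2 + (1/2)*sqrt(13).
The factor α**2 - α - 3 splits as (α - a)(α - a') with a = 1/2 - (1/2)*sqrt(13), a' = 1/2 + (1/2)*sqrt(13). At the order-2 pole a set g(α) = (α - a)^2*f(α) = [(35/26 - 10*α/7)/(α - 5)] / (α - a')^2.
Order-2 pole: residue = g'(a); g'(1/2 - (1/2)*sqrt(13)) = 1055/105196 - (101165/17778124)*sqrt(13), so the residue is 1055/105196 - (101165/17778124)*sqrt(13).
The factor α**2 - α - 3 splits as (α - a)(α - a') with a = 1/2 + (1/2)*sqrt(13), a' = 1/2 - (1/2)*sqrt(13). At the order-2 pole a set g(α) = (α - a)^2*f(α) = [(35/26 - 10*α/7)/(α - 5)] / (α - a')^2.
Order-2 pole: residue = g'(a); g'(1/2 + (1/2)*sqrt(13)) = 1055/105196 + (101165/17778124)*sqrt(13), so the residue is 1055/105196 + (101165/17778124)*sqrt(13).
At the order-1 pole 5 set g(α) = (α - (5))*f(α) = (35/26 - 10*α/7)/(α**2 - α - 3)**2.
Simple pole: residue = g(a) at a = 5, which is -1055/52598.
List the singular points by increasing real part (a conjugate pair: the negative imaginary part first).

Radius of convergence at 0: -1/2 + (1/2)*sqrt(13).
At 1/2 - (1/2)*sqrt(13): a pole of order 2; residue 1055/105196 - (101165/17778124)*sqrt(13).
At 1/2 + (1/2)*sqrt(13): a pole of order 2; residue 1055/105196 + (101165/17778124)*sqrt(13).
At 5: a pole of order 1; residue -1055/52598.


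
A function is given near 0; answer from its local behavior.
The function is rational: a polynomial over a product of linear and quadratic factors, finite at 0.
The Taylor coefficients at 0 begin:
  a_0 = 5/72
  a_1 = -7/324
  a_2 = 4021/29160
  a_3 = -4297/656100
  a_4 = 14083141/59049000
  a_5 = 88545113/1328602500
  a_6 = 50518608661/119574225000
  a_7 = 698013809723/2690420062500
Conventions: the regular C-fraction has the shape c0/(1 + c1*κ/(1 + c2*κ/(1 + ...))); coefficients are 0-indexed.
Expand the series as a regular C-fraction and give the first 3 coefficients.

Taylor coefficients (read off): a_0 = 5/72, a_1 = -7/324, a_2 = 4021/29160.
c0 = a_0 = 5/72. Peel one level at a time: if S = 1 + c*κ/S' with S'(0) = 1, then c is the κ-coefficient of S and S' = c*κ/(S - 1).
S_1 = c0/f = 1 + (14/45)*κ + (-17/9)*κ^2 + ...; c1 = 14/45.
S_2 = c1*κ/(S_1 - 1) = 1 + (85/14)*κ + ...; c2 = 85/14.

The regular C-fraction coefficients are [5/72, 14/45, 85/14].
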